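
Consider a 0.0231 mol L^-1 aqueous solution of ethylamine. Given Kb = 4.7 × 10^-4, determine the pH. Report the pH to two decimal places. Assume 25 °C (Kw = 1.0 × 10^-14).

C2H5NH2 + H2O ⇌ C2H5NH3+ + OH-
From the ICE table, Kb = [OH-]²/(0.0231 − [OH-]) = 4.7 × 10^-4.
[OH-] is not negligible relative to C₀; solve [OH-]² + 0.00047·[OH-] − 1.09e-05 = 0.
[OH-] = (−Kb + √(Kb² + 4·Kb·C₀))/2 = 3.07 × 10^-3 M
pOH = 2.51, so pH = 14.00 − pOH = 11.49

pH = 11.49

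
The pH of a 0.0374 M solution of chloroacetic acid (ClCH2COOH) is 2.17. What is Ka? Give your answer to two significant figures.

[H+] = 10^(-2.17) = 6.76 × 10^-3 M
At equilibrium [HA] = 0.0374 − 6.76 × 10^-3 = 3.06 × 10^-2 M
Ka = [H+][A-]/[HA] = (6.76 × 10^-3)² / 3.06 × 10^-2 = 1.5 × 10^-3

Ka = 1.5 × 10^-3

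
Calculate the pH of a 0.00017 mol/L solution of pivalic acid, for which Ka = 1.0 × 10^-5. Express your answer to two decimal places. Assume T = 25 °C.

(CH3)3CCOOH ⇌ (CH3)3CCOO- + H+
From the ICE table, Ka = x²/(0.00017 − x) = 1.0 × 10^-5.
Here C₀/Ka ≈ 17, so the small-x approximation fails. Use the quadratic:
x = (−Ka + √(Ka² + 4·Ka·C₀))/2 = 3.65 × 10^-5 M
pH = −log(3.65 × 10^-5) = 4.44

pH = 4.44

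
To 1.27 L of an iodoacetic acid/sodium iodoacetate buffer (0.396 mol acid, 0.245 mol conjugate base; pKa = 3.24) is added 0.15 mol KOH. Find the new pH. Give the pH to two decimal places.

pH = 3.45

OH- converts ICH2COOH to ICH2COO-: ICH2COOH → 0.246 mol, ICH2COO- → 0.395 mol.
Henderson–Hasselbalch with mole ratio 0.395/0.246: pH = 3.24 + (+0.206)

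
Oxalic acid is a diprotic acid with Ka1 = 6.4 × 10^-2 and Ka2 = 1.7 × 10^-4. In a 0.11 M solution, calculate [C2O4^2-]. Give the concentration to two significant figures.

First ionization gives [H+] ≈ [HC2O4-] = 5.78 × 10^-2 M.
Second step: Ka2 = [H+][C2O4^2-]/[HC2O4-] ≈ [C2O4^2-] (since [H+] ≈ [HC2O4-]).
So [C2O4^2-] ≈ Ka2.

1.7 × 10^-4 M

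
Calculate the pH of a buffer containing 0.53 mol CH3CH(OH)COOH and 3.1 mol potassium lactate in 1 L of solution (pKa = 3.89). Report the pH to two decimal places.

Henderson–Hasselbalch: pH = pKa + log([CH3CH(OH)COO-]/[CH3CH(OH)COOH]) = 3.89 + log(3.1/0.53)
pH = 3.89 + (+0.767) = 4.66

pH = 4.66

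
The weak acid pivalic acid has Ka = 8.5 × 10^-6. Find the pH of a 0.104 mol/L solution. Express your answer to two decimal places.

pH = 3.03

(CH3)3CCOOH ⇌ (CH3)3CCOO- + H+
From the ICE table, Ka = [H+]²/(0.104 − [H+]) = 8.5 × 10^-6.
Assume [H+] ≪ 0.104: [H+] ≈ √(8.5 × 10^-6 × 0.104) = 9.40 × 10^-4 M
([H+]/C₀ = 0.9% < 5%, so the approximation holds.)
pH = −log(9.40 × 10^-4) = 3.03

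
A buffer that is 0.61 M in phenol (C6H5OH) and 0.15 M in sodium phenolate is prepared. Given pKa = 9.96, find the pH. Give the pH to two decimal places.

pH = 9.35

Henderson–Hasselbalch: pH = pKa + log([C6H5O-]/[C6H5OH]) = 9.96 + log(0.15/0.61)
pH = 9.96 + (-0.609) = 9.35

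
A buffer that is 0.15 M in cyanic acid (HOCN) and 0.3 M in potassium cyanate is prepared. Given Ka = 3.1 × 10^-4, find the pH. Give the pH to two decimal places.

pKa = −log(3.1 × 10^-4) = 3.509
pH = pKa + log([A⁻]/[HA]) = 3.509 + log(0.3/0.15)
pH = 3.509 + (+0.301) = 3.81

pH = 3.81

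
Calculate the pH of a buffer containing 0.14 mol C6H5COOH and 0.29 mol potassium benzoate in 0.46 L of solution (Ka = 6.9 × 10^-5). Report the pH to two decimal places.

pH = 4.48

pKa = −log(6.9 × 10^-5) = 4.161
pH = pKa + log([A⁻]/[HA]) = 4.161 + log(0.29/0.14)
pH = 4.161 + (+0.316) = 4.48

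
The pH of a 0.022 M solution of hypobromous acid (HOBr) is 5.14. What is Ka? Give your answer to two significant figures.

[H+] = 10^(-5.14) = 7.24 × 10^-6 M
At equilibrium [HA] = 0.022 − 7.24 × 10^-6 = 2.20 × 10^-2 M
Ka = [H+][A-]/[HA] = (7.24 × 10^-6)² / 2.20 × 10^-2 = 2.4 × 10^-9

Ka = 2.4 × 10^-9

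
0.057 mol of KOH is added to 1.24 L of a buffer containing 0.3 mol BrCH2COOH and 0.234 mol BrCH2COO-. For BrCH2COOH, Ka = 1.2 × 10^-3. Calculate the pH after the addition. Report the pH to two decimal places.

pH = 3.00

After neutralization: n(BrCH2COOH) = 0.243 mol, n(BrCH2COO-) = 0.291 mol.
pKa = −log(1.2 × 10^-3) = 2.921
pH = pKa + log(n_BrCH2COO-/n_BrCH2COOH) = 2.921 + log(0.291/0.243) = 2.921 + (+0.078)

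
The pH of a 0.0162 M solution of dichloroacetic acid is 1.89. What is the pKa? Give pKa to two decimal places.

pKa = 1.30

[H+] = 10^(-1.89) = 1.29 × 10^-2 M
At equilibrium [HA] = 0.0162 − 1.29 × 10^-2 = 3.30 × 10^-3 M
Ka = [H+][A-]/[HA] = (1.29 × 10^-2)² / 3.30 × 10^-3 = 5.04 × 10^-2
pKa = -log(5.04 × 10^-2) = 1.30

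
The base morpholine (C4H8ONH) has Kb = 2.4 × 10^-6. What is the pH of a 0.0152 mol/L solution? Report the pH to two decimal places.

C4H8ONH + H2O ⇌ C4H8ONH2+ + OH-
Kb = [OH-]²/(0.0152 − [OH-]) = 2.4 × 10^-6
Neglecting [OH-] in the denominator: [OH-] = √(2.4 × 10^-6 × 0.0152) = 1.91 × 10^-4 M
Check: 1.3% ionized — well under 5%, approximation valid.
pOH = −log(1.91 × 10^-4) = 3.72; pH = 14.00 − 3.72 = 10.28

pH = 10.28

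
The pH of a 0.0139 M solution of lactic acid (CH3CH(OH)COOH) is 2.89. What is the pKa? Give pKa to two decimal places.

pKa = 3.88

[H+] = 10^(-2.89) = 1.29 × 10^-3 M
At equilibrium [HA] = 0.0139 − 1.29 × 10^-3 = 1.26 × 10^-2 M
Ka = [H+][A-]/[HA] = (1.29 × 10^-3)² / 1.26 × 10^-2 = 1.32 × 10^-4
pKa = -log(1.32 × 10^-4) = 3.88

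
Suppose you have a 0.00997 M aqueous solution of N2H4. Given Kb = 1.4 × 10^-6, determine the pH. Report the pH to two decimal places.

N2H4 + H2O ⇌ N2H5+ + OH-
From the ICE table, Kb = x²/(0.00997 − x) = 1.4 × 10^-6.
Assume x ≪ 0.00997: x ≈ √(1.4 × 10^-6 × 0.00997) = 1.18 × 10^-4 M
(x/C₀ = 1.2% < 5%, so the approximation holds.)
pOH = −log(1.18 × 10^-4) = 3.93; pH = 14.00 − 3.93 = 10.07

pH = 10.07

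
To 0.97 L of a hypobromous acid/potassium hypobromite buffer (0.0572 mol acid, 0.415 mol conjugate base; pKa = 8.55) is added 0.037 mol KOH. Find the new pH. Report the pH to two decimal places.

After neutralization: n(HOBr) = 0.0202 mol, n(OBr-) = 0.452 mol.
pH = pKa + log(n_OBr-/n_HOBr) = 8.55 + log(0.452/0.0202) = 8.55 + (+1.350)

pH = 9.90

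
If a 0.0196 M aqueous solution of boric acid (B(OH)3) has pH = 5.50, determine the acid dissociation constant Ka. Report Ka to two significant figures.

[H+] = 10^(-5.50) = 3.16 × 10^-6 M
At equilibrium [HA] = 0.0196 − 3.16 × 10^-6 = 1.96 × 10^-2 M
Ka = [H+][A-]/[HA] = (3.16 × 10^-6)² / 1.96 × 10^-2 = 5.1 × 10^-10

Ka = 5.1 × 10^-10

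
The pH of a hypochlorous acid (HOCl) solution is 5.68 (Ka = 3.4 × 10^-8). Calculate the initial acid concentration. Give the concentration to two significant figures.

C₀ = 1.3 × 10^-4 M

[H+] = 10^(-5.68) = 2.09 × 10^-6 M = x
Ka = x²/(C₀ − x) ⇒ C₀ = x + x²/Ka
C₀ = 2.09 × 10^-6 + (2.09 × 10^-6)²/(3.4 × 10^-8) = 1.31 × 10^-4 M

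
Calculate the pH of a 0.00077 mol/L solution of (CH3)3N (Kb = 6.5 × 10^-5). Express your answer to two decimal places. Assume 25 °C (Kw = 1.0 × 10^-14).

(CH3)3N + H2O ⇌ (CH3)3NH+ + OH-
From the ICE table, Kb = [OH-]²/(0.00077 − [OH-]) = 6.5 × 10^-5.
[OH-] is not negligible relative to C₀; solve [OH-]² + 6.5e-05·[OH-] − 5e-08 = 0.
[OH-] = [−6.5e-05 + √(6.5e-05² + 2e-07)]/2 = 1.94 × 10^-4 M
pOH = 3.71, so pH = 14.00 − pOH = 10.29

pH = 10.29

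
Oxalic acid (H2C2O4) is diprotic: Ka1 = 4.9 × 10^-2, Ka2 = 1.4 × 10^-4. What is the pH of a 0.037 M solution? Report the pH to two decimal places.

Ka1 ≫ Ka2, so treat the first dissociation as the only significant source of H+.
Ka1 = x²/(0.037 − x) = 4.9 × 10^-2
Solving the quadratic: x = (−Ka1 + √(Ka1² + 4·Ka1·C₀))/2 = 2.46 × 10^-2 M
pH = −log(2.46 × 10^-2) = 1.61

pH = 1.61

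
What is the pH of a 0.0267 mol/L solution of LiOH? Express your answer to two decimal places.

LiOH is a strong base; [OH-] = 0.0267 M.
pOH = -log(0.0267) = 1.57
pH = 14.00 - 1.57 = 12.43

pH = 12.43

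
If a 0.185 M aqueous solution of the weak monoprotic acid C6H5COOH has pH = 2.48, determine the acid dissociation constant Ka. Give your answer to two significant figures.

Ka = 6.0 × 10^-5

[H+] = 10^(-2.48) = 3.31 × 10^-3 M
At equilibrium [HA] = 0.185 − 3.31 × 10^-3 = 1.82 × 10^-1 M
Ka = [H+][A-]/[HA] = (3.31 × 10^-3)² / 1.82 × 10^-1 = 6.0 × 10^-5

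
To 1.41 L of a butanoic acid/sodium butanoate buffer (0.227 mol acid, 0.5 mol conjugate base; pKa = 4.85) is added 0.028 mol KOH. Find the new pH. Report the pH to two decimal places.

After neutralization: n(CH3(CH2)2COOH) = 0.199 mol, n(CH3(CH2)2COO-) = 0.528 mol.
pH = pKa + log(n_CH3(CH2)2COO-/n_CH3(CH2)2COOH) = 4.85 + log(0.528/0.199) = 4.85 + (+0.424)

pH = 5.27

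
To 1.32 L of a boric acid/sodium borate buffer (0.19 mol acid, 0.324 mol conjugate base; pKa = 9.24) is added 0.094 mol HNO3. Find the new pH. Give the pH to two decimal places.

After neutralization: n(B(OH)3) = 0.284 mol, n(B(OH)4-) = 0.23 mol.
Henderson–Hasselbalch with mole ratio 0.23/0.284: pH = 9.24 + (-0.092)

pH = 9.15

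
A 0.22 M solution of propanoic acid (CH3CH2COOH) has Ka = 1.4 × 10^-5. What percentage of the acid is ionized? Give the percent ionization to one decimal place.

CH3CH2COOH ⇌ CH3CH2COO- + H+; let x = [H+] at equilibrium.
x ≈ √(Ka·C₀) = √(1.4 × 10^-5 × 0.22) = 1.75 × 10^-3 M
% ionization = x/C₀ × 100% = 1.75 × 10^-3/0.22 × 100% = 0.8%

0.8%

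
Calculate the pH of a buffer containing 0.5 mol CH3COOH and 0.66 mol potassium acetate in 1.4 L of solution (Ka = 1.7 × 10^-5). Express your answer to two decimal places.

pKa = −log(1.7 × 10^-5) = 4.770
Henderson–Hasselbalch: pH = pKa + log([CH3COO-]/[CH3COOH]) = 4.770 + log(0.66/0.5)
pH = 4.770 + (+0.121) = 4.89

pH = 4.89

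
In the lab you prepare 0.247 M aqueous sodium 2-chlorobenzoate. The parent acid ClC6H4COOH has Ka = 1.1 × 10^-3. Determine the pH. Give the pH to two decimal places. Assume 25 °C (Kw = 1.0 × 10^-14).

pH = 8.18

ClC6H4COO- is the conjugate base of the weak acid ClC6H4COOH.
Kb = Kw/Ka = 1.0×10^-14 / 1.1 × 10^-3 = 9.09 × 10^-12
From the ICE table, Kb = x²/(0.247 − x) = 9.09 × 10^-12.
Neglecting x in the denominator: x = √(9.09 × 10^-12 × 0.247) = 1.50 × 10^-6 M
pOH = 5.82, so pH = 14.00 − pOH = 8.18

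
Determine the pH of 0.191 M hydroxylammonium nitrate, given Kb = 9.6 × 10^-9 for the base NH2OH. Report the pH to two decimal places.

pH = 3.35

NH3OH+ is the conjugate acid of the weak base NH2OH.
Ka = Kw/Kb = 1.0×10^-14 / 9.6 × 10^-9 = 1.04 × 10^-6
Ka = [H+]²/(0.191 − [H+]) = 1.04 × 10^-6
Neglecting [H+] in the denominator: [H+] = √(1.04 × 10^-6 × 0.191) = 4.46 × 10^-4 M
Check: 0.23% ionized — well under 5%, approximation valid.
pH = −log[H+] = −log(4.46 × 10^-4) = 3.35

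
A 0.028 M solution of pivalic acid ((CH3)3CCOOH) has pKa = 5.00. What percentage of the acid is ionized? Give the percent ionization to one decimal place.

1.9%

(CH3)3CCOOH ⇌ (CH3)3CCOO- + H+; let x = [H+] at equilibrium.
Ka = 10^(−5.00) = 1.00 × 10^-5
x ≈ √(Ka·C₀) = √(1.00 × 10^-5 × 0.028) = 5.29 × 10^-4 M
Fraction ionized = 5.29 × 10^-4 / 0.028 = 0.0189 → 1.9%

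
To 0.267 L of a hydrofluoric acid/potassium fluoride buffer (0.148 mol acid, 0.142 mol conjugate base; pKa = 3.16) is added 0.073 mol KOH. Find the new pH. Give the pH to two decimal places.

OH- converts HF to F-: HF → 0.075 mol, F- → 0.215 mol.
pH = pKa + log(n_F-/n_HF) = 3.16 + log(0.215/0.075) = 3.16 + (+0.457)

pH = 3.62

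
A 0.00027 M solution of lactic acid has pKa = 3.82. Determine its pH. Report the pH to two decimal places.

CH3CH(OH)COOH ⇌ CH3CH(OH)COO- + H+
Ka = 10^(−3.82) = 1.51 × 10^-4
Ka = [H+]²/(0.00027 − [H+]) = 1.51 × 10^-4
The 5% rule fails; solving [H+]² + Ka·[H+] − Ka·C₀ = 0 exactly:
[H+] = [−0.000151 + √(0.000151² + 1.63e-07)]/2 = 1.40 × 10^-4 M
pH = −log[H+] = −log(1.40 × 10^-4) = 3.85

pH = 3.85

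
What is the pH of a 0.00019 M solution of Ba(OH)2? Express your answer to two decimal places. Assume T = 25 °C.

pH = 10.58

Ba(OH)2 is a strong base (each formula unit releases 2 OH-); [OH-] = 0.00038 M.
pOH = -log(0.00038) = 3.42
pH = 14.00 - 3.42 = 10.58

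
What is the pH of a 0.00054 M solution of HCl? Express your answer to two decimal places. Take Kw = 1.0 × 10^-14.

pH = 3.27

HCl is a strong acid and dissociates completely, so [H+] = 0.00054 M.
pH = -log(0.00054) = 3.27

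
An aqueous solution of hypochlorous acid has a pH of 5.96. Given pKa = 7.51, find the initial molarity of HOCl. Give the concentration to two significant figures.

C₀ = 4.0 × 10^-5 M

[H+] = 10^(-5.96) = 1.10 × 10^-6 M = x
Ka = 10^(−7.51) = 3.09 × 10^-8
Ka = x²/(C₀ − x) ⇒ C₀ = x + x²/Ka
C₀ = 1.10 × 10^-6 + (1.10 × 10^-6)²/(3.09 × 10^-8) = 4.03 × 10^-5 M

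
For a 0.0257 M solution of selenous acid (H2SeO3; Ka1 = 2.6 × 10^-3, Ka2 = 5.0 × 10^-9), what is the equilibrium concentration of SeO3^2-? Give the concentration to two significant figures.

First ionization gives [H+] ≈ [HSeO3-] = 6.98 × 10^-3 M.
Second step: Ka2 = [H+][SeO3^2-]/[HSeO3-] ≈ [SeO3^2-] (since [H+] ≈ [HSeO3-]).
So [SeO3^2-] ≈ Ka2.

5.0 × 10^-9 M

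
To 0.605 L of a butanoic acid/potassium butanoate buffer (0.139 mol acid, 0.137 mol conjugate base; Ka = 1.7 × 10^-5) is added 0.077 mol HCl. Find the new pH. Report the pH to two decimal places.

After neutralization: n(CH3(CH2)2COOH) = 0.216 mol, n(CH3(CH2)2COO-) = 0.06 mol.
pKa = −log(1.7 × 10^-5) = 4.770
pH = pKa + log([A⁻]/[HA]) = 4.770 + log(0.06/0.216) = 4.770 -0.556

pH = 4.21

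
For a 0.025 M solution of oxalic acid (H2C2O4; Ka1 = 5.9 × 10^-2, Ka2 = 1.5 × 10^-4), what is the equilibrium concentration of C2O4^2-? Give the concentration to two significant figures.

1.5 × 10^-4 M

First ionization gives [H+] ≈ [HC2O4-] = 1.89 × 10^-2 M.
Second step: Ka2 = [H+][C2O4^2-]/[HC2O4-] ≈ [C2O4^2-] (since [H+] ≈ [HC2O4-]).
So [C2O4^2-] ≈ Ka2.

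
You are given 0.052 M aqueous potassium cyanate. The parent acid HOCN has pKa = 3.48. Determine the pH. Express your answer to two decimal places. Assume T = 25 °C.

pH = 8.10

OCN- is the conjugate base of the weak acid HOCN.
Ka = 10^(−3.48) = 3.31 × 10^-4
Kb = Kw/Ka = 1.0×10^-14 / 3.31 × 10^-4 = 3.02 × 10^-11
Kb = [OH-]²/(0.052 − [OH-]) = 3.02 × 10^-11
Neglecting [OH-] in the denominator: [OH-] = √(3.02 × 10^-11 × 0.052) = 1.25 × 10^-6 M
([OH-]/C₀ = 0.0024% < 5%, so the approximation holds.)
pOH = −log(1.25 × 10^-6) = 5.90; pH = 14.00 − 5.90 = 8.10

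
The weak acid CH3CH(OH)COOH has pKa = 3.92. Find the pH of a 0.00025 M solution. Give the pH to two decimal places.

CH3CH(OH)COOH ⇌ CH3CH(OH)COO- + H+
Ka = 10^(−3.92) = 1.20 × 10^-4
Let x = [H+] at equilibrium. Ka = x²/(0.00025 − x).
x is not negligible relative to C₀; solve x² + 0.00012·x − 3e-08 = 0.
x = [−0.00012 + √(0.00012² + 1.2e-07)]/2 = 1.23 × 10^-4 M
pH = −log(1.23 × 10^-4) = 3.91

pH = 3.91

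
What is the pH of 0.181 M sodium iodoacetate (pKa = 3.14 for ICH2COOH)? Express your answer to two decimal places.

pH = 8.20

ICH2COO- is the conjugate base of the weak acid ICH2COOH.
Ka = 10^(−3.14) = 7.24 × 10^-4
Kb = Kw/Ka = 1.0×10^-14 / 7.24 × 10^-4 = 1.38 × 10^-11
From the ICE table, Kb = x²/(0.181 − x) = 1.38 × 10^-11.
Neglecting x in the denominator: x = √(1.38 × 10^-11 × 0.181) = 1.58 × 10^-6 M
(x/C₀ = 0.00087% < 5%, so the approximation holds.)
pOH = 5.80, so pH = 14.00 − pOH = 8.20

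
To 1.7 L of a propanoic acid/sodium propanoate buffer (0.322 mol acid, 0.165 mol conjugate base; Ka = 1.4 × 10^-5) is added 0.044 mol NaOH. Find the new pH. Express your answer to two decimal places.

OH- converts CH3CH2COOH to CH3CH2COO-: CH3CH2COOH → 0.278 mol, CH3CH2COO- → 0.209 mol.
pKa = −log(1.4 × 10^-5) = 4.854
Henderson–Hasselbalch with mole ratio 0.209/0.278: pH = 4.854 + (-0.124)

pH = 4.73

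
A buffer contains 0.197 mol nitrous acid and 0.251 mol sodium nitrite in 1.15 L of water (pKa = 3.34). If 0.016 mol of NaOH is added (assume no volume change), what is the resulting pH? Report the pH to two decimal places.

pH = 3.51

After neutralization: n(HNO2) = 0.181 mol, n(NO2-) = 0.267 mol.
pH = pKa + log(n_NO2-/n_HNO2) = 3.34 + log(0.267/0.181) = 3.34 + (+0.169)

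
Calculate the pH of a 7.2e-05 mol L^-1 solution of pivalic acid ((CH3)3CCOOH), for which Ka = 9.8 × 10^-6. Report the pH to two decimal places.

(CH3)3CCOOH ⇌ (CH3)3CCOO- + H+
Ka = [H+]²/(7.2e-05 − [H+]) = 9.8 × 10^-6
Here C₀/Ka ≈ 7.35, so the small-[H+] approximation fails. Use the quadratic:
[H+] = (−Ka + √(Ka² + 4·Ka·C₀))/2 = 2.21 × 10^-5 M
pH = −log(2.21 × 10^-5) = 4.66

pH = 4.66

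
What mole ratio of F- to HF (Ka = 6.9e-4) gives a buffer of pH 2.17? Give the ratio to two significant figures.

pKa = -log(6.9 × 10^-4) = 3.161
pH = pKa + log(r) ⇒ log(r) = 2.17 − 3.161 = -0.991
r = [F-]/[HF] = 10^(-0.991) = 0.102

ratio = 0.10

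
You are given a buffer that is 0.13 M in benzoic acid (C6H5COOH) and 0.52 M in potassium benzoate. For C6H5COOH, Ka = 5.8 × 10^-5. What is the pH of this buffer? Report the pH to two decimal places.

pKa = −log(5.8 × 10^-5) = 4.237
Using pH = pKa + log([base]/[acid]) with [base]/[acid] = 0.52/0.13:
pH = 4.237 + (+0.602) = 4.84

pH = 4.84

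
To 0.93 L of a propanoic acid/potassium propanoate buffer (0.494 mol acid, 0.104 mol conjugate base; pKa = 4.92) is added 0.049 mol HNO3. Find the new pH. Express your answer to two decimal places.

After neutralization: n(CH3CH2COOH) = 0.543 mol, n(CH3CH2COO-) = 0.055 mol.
Henderson–Hasselbalch with mole ratio 0.055/0.543: pH = 4.92 + (-0.994)

pH = 3.93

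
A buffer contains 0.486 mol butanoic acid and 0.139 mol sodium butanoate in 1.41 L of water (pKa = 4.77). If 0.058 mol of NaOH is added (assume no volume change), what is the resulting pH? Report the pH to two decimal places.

pH = 4.43

OH- converts CH3(CH2)2COOH to CH3(CH2)2COO-: CH3(CH2)2COOH → 0.428 mol, CH3(CH2)2COO- → 0.197 mol.
pH = pKa + log(n_CH3(CH2)2COO-/n_CH3(CH2)2COOH) = 4.77 + log(0.197/0.428) = 4.77 + (-0.337)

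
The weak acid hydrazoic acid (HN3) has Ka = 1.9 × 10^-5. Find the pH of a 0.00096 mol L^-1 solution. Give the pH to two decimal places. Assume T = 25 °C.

pH = 3.90

HN3 ⇌ N3- + H+
From the ICE table, Ka = [H+]²/(0.00096 − [H+]) = 1.9 × 10^-5.
Here C₀/Ka ≈ 50.5, so the small-[H+] approximation fails. Use the quadratic:
[H+] = [−1.9e-05 + √(1.9e-05² + 7.3e-08)]/2 = 1.26 × 10^-4 M
pH = −log[H+] = −log(1.26 × 10^-4) = 3.90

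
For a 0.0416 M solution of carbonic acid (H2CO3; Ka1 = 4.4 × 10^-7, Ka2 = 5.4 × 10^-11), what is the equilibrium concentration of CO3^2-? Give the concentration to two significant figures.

5.4 × 10^-11 M

First ionization gives [H+] ≈ [HCO3-] = 1.35 × 10^-4 M.
Second step: Ka2 = [H+][CO3^2-]/[HCO3-] ≈ [CO3^2-] (since [H+] ≈ [HCO3-]).
So [CO3^2-] ≈ Ka2.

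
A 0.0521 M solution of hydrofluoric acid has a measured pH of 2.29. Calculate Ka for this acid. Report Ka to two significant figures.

Ka = 5.6 × 10^-4

[H+] = 10^(-2.29) = 5.13 × 10^-3 M
At equilibrium [HA] = 0.0521 − 5.13 × 10^-3 = 4.70 × 10^-2 M
Ka = [H+][A-]/[HA] = (5.13 × 10^-3)² / 4.70 × 10^-2 = 5.6 × 10^-4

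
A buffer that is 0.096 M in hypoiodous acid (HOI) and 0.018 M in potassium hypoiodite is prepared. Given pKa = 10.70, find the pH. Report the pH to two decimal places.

pH = 9.97

pH = pKa + log([A⁻]/[HA]) = 10.70 + log(0.018/0.096)
pH = 10.70 + (-0.727) = 9.97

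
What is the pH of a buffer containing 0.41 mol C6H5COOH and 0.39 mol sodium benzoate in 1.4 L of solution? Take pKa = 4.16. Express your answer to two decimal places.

pH = 4.14

Using pH = pKa + log([base]/[acid]) with [base]/[acid] = 0.39/0.41:
pH = 4.16 + (-0.022) = 4.14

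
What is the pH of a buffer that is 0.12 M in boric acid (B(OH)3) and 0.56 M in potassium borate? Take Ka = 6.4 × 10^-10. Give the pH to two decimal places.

pH = 9.86

pKa = −log(6.4 × 10^-10) = 9.194
pH = pKa + log([A⁻]/[HA]) = 9.194 + log(0.56/0.12)
pH = 9.194 + (+0.669) = 9.86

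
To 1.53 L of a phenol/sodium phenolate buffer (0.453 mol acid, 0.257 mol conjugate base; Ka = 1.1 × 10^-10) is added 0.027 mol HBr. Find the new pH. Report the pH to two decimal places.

After neutralization: n(C6H5OH) = 0.48 mol, n(C6H5O-) = 0.23 mol.
pKa = −log(1.1 × 10^-10) = 9.959
pH = pKa + log([A⁻]/[HA]) = 9.959 + log(0.23/0.48) = 9.959 -0.320

pH = 9.64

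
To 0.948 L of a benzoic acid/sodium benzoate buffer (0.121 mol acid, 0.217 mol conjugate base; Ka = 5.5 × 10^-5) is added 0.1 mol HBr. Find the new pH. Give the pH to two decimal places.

After neutralization: n(C6H5COOH) = 0.221 mol, n(C6H5COO-) = 0.117 mol.
pKa = −log(5.5 × 10^-5) = 4.260
pH = pKa + log([A⁻]/[HA]) = 4.260 + log(0.117/0.221) = 4.260 -0.276

pH = 3.98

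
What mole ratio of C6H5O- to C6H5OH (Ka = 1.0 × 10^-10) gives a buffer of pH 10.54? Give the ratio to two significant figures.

ratio = 3.5

pKa = -log(1.0 × 10^-10) = 10.000
pH = pKa + log(r) ⇒ log(r) = 10.54 − 10.000 = +0.540
r = [C6H5O-]/[C6H5OH] = 10^(+0.540) = 3.47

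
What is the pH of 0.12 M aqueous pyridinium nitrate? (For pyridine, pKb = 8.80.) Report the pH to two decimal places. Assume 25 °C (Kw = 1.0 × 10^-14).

pH = 3.06

C5H5NH+ is the conjugate acid of the weak base C5H5N.
Kb = 10^(−8.80) = 1.58 × 10^-9
Ka = Kw/Kb = 1.0×10^-14 / 1.58 × 10^-9 = 6.33 × 10^-6
Ka = [H+]²/(0.12 − [H+]) = 6.33 × 10^-6
Since Ka ≪ C₀, [H+] ≈ √(Ka·C₀) = 8.72 × 10^-4 M.
pH = −log[H+] = −log(8.72 × 10^-4) = 3.06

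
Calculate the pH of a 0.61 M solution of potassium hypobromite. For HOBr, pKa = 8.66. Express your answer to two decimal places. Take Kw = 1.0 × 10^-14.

OBr- is the conjugate base of the weak acid HOBr.
Ka = 10^(−8.66) = 2.19 × 10^-9
Kb = Kw/Ka = 1.0×10^-14 / 2.19 × 10^-9 = 4.57 × 10^-6
From the ICE table, Kb = x²/(0.61 − x) = 4.57 × 10^-6.
Neglecting x in the denominator: x = √(4.57 × 10^-6 × 0.61) = 1.67 × 10^-3 M
Check: 0.27% ionized — well under 5%, approximation valid.
pOH = 2.78, so pH = 14.00 − pOH = 11.22

pH = 11.22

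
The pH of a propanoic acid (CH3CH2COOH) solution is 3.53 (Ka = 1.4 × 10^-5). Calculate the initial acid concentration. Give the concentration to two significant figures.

[H+] = 10^(-3.53) = 2.95 × 10^-4 M = x
Ka = x²/(C₀ − x) ⇒ C₀ = x + x²/Ka
C₀ = 2.95 × 10^-4 + (2.95 × 10^-4)²/(1.4 × 10^-5) = 6.51 × 10^-3 M

C₀ = 6.5 × 10^-3 M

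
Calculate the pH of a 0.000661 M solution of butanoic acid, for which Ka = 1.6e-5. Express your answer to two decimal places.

pH = 4.02

CH3(CH2)2COOH ⇌ CH3(CH2)2COO- + H+
Let x = [H+] at equilibrium. Ka = x²/(0.000661 − x).
Here C₀/Ka ≈ 41.3, so the small-x approximation fails. Use the quadratic:
x = (−Ka + √(Ka² + 4·Ka·C₀))/2 = 9.52 × 10^-5 M
pH = −log[H+] = −log(9.52 × 10^-5) = 4.02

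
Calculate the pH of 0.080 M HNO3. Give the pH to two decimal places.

HNO3 is a strong acid and dissociates completely, so [H+] = 0.080 M.
pH = -log(0.08) = 1.10

pH = 1.10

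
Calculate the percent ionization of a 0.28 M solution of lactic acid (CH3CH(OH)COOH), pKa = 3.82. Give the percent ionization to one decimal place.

CH3CH(OH)COOH ⇌ CH3CH(OH)COO- + H+; let x = [H+] at equilibrium.
Ka = 10^(−3.82) = 1.51 × 10^-4
x ≈ √(Ka·C₀) = √(1.51 × 10^-4 × 0.28) = 6.50 × 10^-3 M
Fraction ionized = 6.50 × 10^-3 / 0.28 = 0.0232 → 2.3%

2.3%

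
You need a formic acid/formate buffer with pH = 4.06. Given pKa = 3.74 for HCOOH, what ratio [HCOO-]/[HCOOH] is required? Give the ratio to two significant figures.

pH = pKa + log(r) ⇒ log(r) = 4.06 − 3.74 = +0.32
r = [HCOO-]/[HCOOH] = 10^(+0.32) = 2.09

ratio = 2.1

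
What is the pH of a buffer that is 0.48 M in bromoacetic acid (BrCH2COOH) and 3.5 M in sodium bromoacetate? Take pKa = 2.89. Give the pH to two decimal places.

pH = pKa + log([A⁻]/[HA]) = 2.89 + log(3.5/0.48)
pH = 2.89 + (+0.863) = 3.75

pH = 3.75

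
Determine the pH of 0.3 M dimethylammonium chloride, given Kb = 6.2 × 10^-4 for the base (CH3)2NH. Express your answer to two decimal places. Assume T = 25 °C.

pH = 5.66

(CH3)2NH2+ is the conjugate acid of the weak base (CH3)2NH.
Ka = Kw/Kb = 1.0×10^-14 / 6.2 × 10^-4 = 1.61 × 10^-11
Ka = x²/(0.3 − x) = 1.61 × 10^-11
Neglecting x in the denominator: x = √(1.61 × 10^-11 × 0.3) = 2.20 × 10^-6 M
(x/C₀ = 0.00073% < 5%, so the approximation holds.)
pH = −log(2.20 × 10^-6) = 5.66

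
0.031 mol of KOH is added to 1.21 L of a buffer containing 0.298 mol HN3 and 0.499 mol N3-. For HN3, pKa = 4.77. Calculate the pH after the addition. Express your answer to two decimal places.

pH = 5.07

OH- converts HN3 to N3-: HN3 → 0.267 mol, N3- → 0.53 mol.
pH = pKa + log(n_N3-/n_HN3) = 4.77 + log(0.53/0.267) = 4.77 + (+0.298)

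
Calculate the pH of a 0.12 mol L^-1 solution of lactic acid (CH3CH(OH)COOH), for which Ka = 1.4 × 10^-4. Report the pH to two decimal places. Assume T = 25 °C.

CH3CH(OH)COOH ⇌ CH3CH(OH)COO- + H+
Let x = [H+] at equilibrium. Ka = x²/(0.12 − x).
Neglecting x in the denominator: x = √(1.4 × 10^-4 × 0.12) = 4.10 × 10^-3 M
pH = −log[H+] = −log(4.10 × 10^-3) = 2.39

pH = 2.39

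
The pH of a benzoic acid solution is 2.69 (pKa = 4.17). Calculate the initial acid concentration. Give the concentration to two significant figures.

[H+] = 10^(-2.69) = 2.04 × 10^-3 M = x
Ka = 10^(−4.17) = 6.76 × 10^-5
Ka = x²/(C₀ − x) ⇒ C₀ = x + x²/Ka
C₀ = 2.04 × 10^-3 + (2.04 × 10^-3)²/(6.76 × 10^-5) = 6.36 × 10^-2 M

C₀ = 6.4 × 10^-2 M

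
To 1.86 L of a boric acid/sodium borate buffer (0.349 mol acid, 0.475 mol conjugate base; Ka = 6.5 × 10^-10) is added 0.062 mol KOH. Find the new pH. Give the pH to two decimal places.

pH = 9.46

OH- converts B(OH)3 to B(OH)4-: B(OH)3 → 0.287 mol, B(OH)4- → 0.537 mol.
pKa = −log(6.5 × 10^-10) = 9.187
pH = pKa + log([A⁻]/[HA]) = 9.187 + log(0.537/0.287) = 9.187 +0.272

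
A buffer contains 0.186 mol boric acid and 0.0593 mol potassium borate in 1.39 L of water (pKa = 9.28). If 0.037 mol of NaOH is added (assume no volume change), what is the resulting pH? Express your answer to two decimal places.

pH = 9.09

After neutralization: n(B(OH)3) = 0.149 mol, n(B(OH)4-) = 0.0963 mol.
Henderson–Hasselbalch with mole ratio 0.0963/0.149: pH = 9.28 + (-0.190)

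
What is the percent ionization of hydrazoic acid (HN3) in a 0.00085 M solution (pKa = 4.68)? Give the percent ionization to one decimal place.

14.5%

HN3 ⇌ N3- + H+; let x = [H+] at equilibrium.
Ka = 10^(−4.68) = 2.09 × 10^-5
Ka = x²/(C₀ − x); solving the quadratic gives x = 1.23 × 10^-4 M.
% ionization = x/C₀ × 100% = 1.23 × 10^-4/0.00085 × 100% = 14.5%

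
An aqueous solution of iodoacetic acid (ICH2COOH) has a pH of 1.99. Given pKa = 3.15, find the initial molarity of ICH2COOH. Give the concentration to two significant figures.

C₀ = 1.6 × 10^-1 M

[H+] = 10^(-1.99) = 1.02 × 10^-2 M = x
Ka = 10^(−3.15) = 7.08 × 10^-4
Ka = x²/(C₀ − x) ⇒ C₀ = x + x²/Ka
C₀ = 1.02 × 10^-2 + (1.02 × 10^-2)²/(7.08 × 10^-4) = 1.57 × 10^-1 M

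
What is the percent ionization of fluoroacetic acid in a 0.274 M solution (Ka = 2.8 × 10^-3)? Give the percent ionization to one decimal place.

FCH2COOH ⇌ FCH2COO- + H+; let x = [H+] at equilibrium.
Solve x² + 0.0028x − 0.000767 = 0 → x = 2.63 × 10^-2 M
% ionization = x/C₀ × 100% = 2.63 × 10^-2/0.274 × 100% = 9.6%

9.6%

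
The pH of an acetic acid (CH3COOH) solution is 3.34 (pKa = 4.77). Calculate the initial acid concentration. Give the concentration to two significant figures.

[H+] = 10^(-3.34) = 4.57 × 10^-4 M = x
Ka = 10^(−4.77) = 1.70 × 10^-5
Ka = x²/(C₀ − x) ⇒ C₀ = x + x²/Ka
C₀ = 4.57 × 10^-4 + (4.57 × 10^-4)²/(1.70 × 10^-5) = 1.27 × 10^-2 M

C₀ = 1.3 × 10^-2 M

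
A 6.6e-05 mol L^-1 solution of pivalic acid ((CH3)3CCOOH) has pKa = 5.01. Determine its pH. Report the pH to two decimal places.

pH = 4.68

(CH3)3CCOOH ⇌ (CH3)3CCOO- + H+
Ka = 10^(−5.01) = 9.77 × 10^-6
Ka = [H+]²/(6.6e-05 − [H+]) = 9.77 × 10^-6
The 5% rule fails; solving [H+]² + Ka·[H+] − Ka·C₀ = 0 exactly:
[H+] = (−Ka + √(Ka² + 4·Ka·C₀))/2 = 2.10 × 10^-5 M
pH = −log(2.10 × 10^-5) = 4.68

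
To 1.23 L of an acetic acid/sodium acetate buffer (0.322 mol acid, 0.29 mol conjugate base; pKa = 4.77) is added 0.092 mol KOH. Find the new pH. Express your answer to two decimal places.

pH = 4.99

OH- converts CH3COOH to CH3COO-: CH3COOH → 0.23 mol, CH3COO- → 0.382 mol.
pH = pKa + log(n_CH3COO-/n_CH3COOH) = 4.77 + log(0.382/0.23) = 4.77 + (+0.220)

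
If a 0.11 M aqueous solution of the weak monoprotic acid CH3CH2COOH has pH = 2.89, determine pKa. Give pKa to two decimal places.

pKa = 4.82

[H+] = 10^(-2.89) = 1.29 × 10^-3 M
At equilibrium [HA] = 0.11 − 1.29 × 10^-3 = 1.09 × 10^-1 M
Ka = [H+][A-]/[HA] = (1.29 × 10^-3)² / 1.09 × 10^-1 = 1.53 × 10^-5
pKa = -log(1.53 × 10^-5) = 4.82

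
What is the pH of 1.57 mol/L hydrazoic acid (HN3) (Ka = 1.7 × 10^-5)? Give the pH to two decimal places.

HN3 ⇌ N3- + H+
Ka = [H+]²/(1.57 − [H+]) = 1.7 × 10^-5
Assume [H+] ≪ 1.57: [H+] ≈ √(1.7 × 10^-5 × 1.57) = 5.17 × 10^-3 M
pH = −log[H+] = −log(5.17 × 10^-3) = 2.29

pH = 2.29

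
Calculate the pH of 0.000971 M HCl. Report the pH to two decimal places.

pH = 3.01

HCl is a strong acid and dissociates completely, so [H+] = 0.000971 M.
pH = -log(0.000971) = 3.01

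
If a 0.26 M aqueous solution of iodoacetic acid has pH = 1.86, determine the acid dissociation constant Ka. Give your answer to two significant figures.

[H+] = 10^(-1.86) = 1.38 × 10^-2 M
At equilibrium [HA] = 0.26 − 1.38 × 10^-2 = 2.46 × 10^-1 M
Ka = [H+][A-]/[HA] = (1.38 × 10^-2)² / 2.46 × 10^-1 = 7.7 × 10^-4

Ka = 7.7 × 10^-4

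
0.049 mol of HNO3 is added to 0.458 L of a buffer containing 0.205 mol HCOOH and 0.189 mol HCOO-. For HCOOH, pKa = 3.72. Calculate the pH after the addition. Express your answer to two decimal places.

After neutralization: n(HCOOH) = 0.254 mol, n(HCOO-) = 0.14 mol.
pH = pKa + log([A⁻]/[HA]) = 3.72 + log(0.14/0.254) = 3.72 -0.259

pH = 3.46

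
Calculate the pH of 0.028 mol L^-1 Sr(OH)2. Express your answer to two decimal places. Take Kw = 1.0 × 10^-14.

pH = 12.75

Sr(OH)2 is a strong base (each formula unit releases 2 OH-); [OH-] = 0.056 M.
pOH = -log(0.056) = 1.25
pH = 14.00 - 1.25 = 12.75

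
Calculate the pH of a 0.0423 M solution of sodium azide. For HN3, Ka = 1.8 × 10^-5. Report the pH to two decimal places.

pH = 8.69

N3- is the conjugate base of the weak acid HN3.
Kb = Kw/Ka = 1.0×10^-14 / 1.8 × 10^-5 = 5.56 × 10^-10
Kb = [OH-]²/(0.0423 − [OH-]) = 5.56 × 10^-10
Since Kb ≪ C₀, [OH-] ≈ √(Kb·C₀) = 4.85 × 10^-6 M.
([OH-]/C₀ = 0.011% < 5%, so the approximation holds.)
pOH = 5.31, so pH = 14.00 − pOH = 8.69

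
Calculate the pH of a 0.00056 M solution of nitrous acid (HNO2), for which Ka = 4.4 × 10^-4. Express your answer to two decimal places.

pH = 3.49

HNO2 ⇌ NO2- + H+
Ka = [H+]²/(0.00056 − [H+]) = 4.4 × 10^-4
The 5% rule fails; solving [H+]² + Ka·[H+] − Ka·C₀ = 0 exactly:
[H+] = [−0.00044 + √(0.00044² + 9.86e-07)]/2 = 3.23 × 10^-4 M
pH = −log[H+] = −log(3.23 × 10^-4) = 3.49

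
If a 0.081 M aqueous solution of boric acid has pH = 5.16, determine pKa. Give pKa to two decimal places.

pKa = 9.23

[H+] = 10^(-5.16) = 6.92 × 10^-6 M
At equilibrium [HA] = 0.081 − 6.92 × 10^-6 = 8.10 × 10^-2 M
Ka = [H+][A-]/[HA] = (6.92 × 10^-6)² / 8.10 × 10^-2 = 5.91 × 10^-10
pKa = -log(5.91 × 10^-10) = 9.23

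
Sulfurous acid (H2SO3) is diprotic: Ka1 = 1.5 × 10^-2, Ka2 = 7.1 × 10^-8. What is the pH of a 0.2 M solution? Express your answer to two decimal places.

Since Ka1 ≫ Ka2, the first ionization dominates [H+].
Ka1 = x²/(0.2 − x) = 1.5 × 10^-2
Solving the quadratic: x = (−Ka1 + √(Ka1² + 4·Ka1·C₀))/2 = 4.78 × 10^-2 M
pH = −log(4.78 × 10^-2) = 1.32

pH = 1.32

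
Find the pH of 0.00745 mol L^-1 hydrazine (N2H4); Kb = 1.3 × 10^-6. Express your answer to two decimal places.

pH = 9.99

N2H4 + H2O ⇌ N2H5+ + OH-
From the ICE table, Kb = x²/(0.00745 − x) = 1.3 × 10^-6.
Since Kb ≪ C₀, x ≈ √(Kb·C₀) = 9.84 × 10^-5 M.
Check: 1.3% ionized — well under 5%, approximation valid.
pOH = 4.01, so pH = 14.00 − pOH = 9.99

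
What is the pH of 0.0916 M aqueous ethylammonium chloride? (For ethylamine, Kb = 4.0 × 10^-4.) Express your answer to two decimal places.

C2H5NH3+ is the conjugate acid of the weak base C2H5NH2.
Ka = Kw/Kb = 1.0×10^-14 / 4.0 × 10^-4 = 2.50 × 10^-11
From the ICE table, Ka = [H+]²/(0.0916 − [H+]) = 2.50 × 10^-11.
Assume [H+] ≪ 0.0916: [H+] ≈ √(2.50 × 10^-11 × 0.0916) = 1.51 × 10^-6 M
pH = −log(1.51 × 10^-6) = 5.82

pH = 5.82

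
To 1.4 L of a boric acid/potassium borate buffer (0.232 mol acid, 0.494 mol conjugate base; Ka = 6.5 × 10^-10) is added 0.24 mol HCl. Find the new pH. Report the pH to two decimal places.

pH = 8.92

Added H+ converts B(OH)4- to B(OH)3: B(OH)3 → 0.472 mol, B(OH)4- → 0.254 mol.
pKa = −log(6.5 × 10^-10) = 9.187
pH = pKa + log([A⁻]/[HA]) = 9.187 + log(0.254/0.472) = 9.187 -0.269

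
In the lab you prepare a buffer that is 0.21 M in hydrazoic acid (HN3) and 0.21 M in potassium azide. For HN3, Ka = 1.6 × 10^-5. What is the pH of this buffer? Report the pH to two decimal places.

pH = 4.80

pKa = −log(1.6 × 10^-5) = 4.796
pH = pKa + log([A⁻]/[HA]) = 4.796 + log(0.21/0.21)
pH = 4.796 + (+0.000) = 4.80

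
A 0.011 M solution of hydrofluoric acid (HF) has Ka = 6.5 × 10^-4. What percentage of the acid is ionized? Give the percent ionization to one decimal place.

21.5%

HF ⇌ F- + H+; let x = [H+] at equilibrium.
Solve x² + 0.00065x − 7.15e-06 = 0 → x = 2.37 × 10^-3 M
Fraction ionized = 2.37 × 10^-3 / 0.011 = 0.2155 → 21.5%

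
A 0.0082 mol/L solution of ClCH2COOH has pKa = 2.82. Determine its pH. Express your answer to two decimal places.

pH = 2.55

ClCH2COOH ⇌ ClCH2COO- + H+
Ka = 10^(−2.82) = 1.51 × 10^-3
Ka = x²/(0.0082 − x) = 1.51 × 10^-3
The 5% rule fails; solving x² + Ka·x − Ka·C₀ = 0 exactly:
x = (−Ka + √(Ka² + 4·Ka·C₀))/2 = 2.84 × 10^-3 M
pH = −log(2.84 × 10^-3) = 2.55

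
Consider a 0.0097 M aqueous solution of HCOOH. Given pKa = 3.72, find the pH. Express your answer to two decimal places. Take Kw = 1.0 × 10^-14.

pH = 2.90

HCOOH ⇌ HCOO- + H+
Ka = 10^(−3.72) = 1.91 × 10^-4
From the ICE table, Ka = x²/(0.0097 − x) = 1.91 × 10^-4.
Here C₀/Ka ≈ 50.8, so the small-x approximation fails. Use the quadratic:
x = (−Ka + √(Ka² + 4·Ka·C₀))/2 = 1.27 × 10^-3 M
pH = −log(1.27 × 10^-3) = 2.90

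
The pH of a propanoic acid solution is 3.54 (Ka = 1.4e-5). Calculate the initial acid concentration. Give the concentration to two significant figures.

[H+] = 10^(-3.54) = 2.88 × 10^-4 M = x
Ka = x²/(C₀ − x) ⇒ C₀ = x + x²/Ka
C₀ = 2.88 × 10^-4 + (2.88 × 10^-4)²/(1.4 × 10^-5) = 6.21 × 10^-3 M

C₀ = 6.2 × 10^-3 M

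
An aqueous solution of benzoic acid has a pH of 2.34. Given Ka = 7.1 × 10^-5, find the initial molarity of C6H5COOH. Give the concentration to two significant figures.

[H+] = 10^(-2.34) = 4.57 × 10^-3 M = x
Ka = x²/(C₀ − x) ⇒ C₀ = x + x²/Ka
C₀ = 4.57 × 10^-3 + (4.57 × 10^-3)²/(7.1 × 10^-5) = 2.99 × 10^-1 M

C₀ = 3.0 × 10^-1 M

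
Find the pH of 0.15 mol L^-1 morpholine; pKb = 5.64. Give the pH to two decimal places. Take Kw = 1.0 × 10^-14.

C4H8ONH + H2O ⇌ C4H8ONH2+ + OH-
Kb = 10^(−5.64) = 2.29 × 10^-6
Kb = [OH-]²/(0.15 − [OH-]) = 2.29 × 10^-6
Since Kb ≪ C₀, [OH-] ≈ √(Kb·C₀) = 5.86 × 10^-4 M.
pOH = −log(5.86 × 10^-4) = 3.23; pH = 14.00 − 3.23 = 10.77

pH = 10.77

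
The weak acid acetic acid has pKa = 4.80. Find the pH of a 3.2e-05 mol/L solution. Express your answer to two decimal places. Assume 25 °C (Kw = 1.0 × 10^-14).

CH3COOH ⇌ CH3COO- + H+
Ka = 10^(−4.80) = 1.58 × 10^-5
Ka = x²/(3.2e-05 − x) = 1.58 × 10^-5
x is not negligible relative to C₀; solve x² + 1.58e-05·x − 5.06e-10 = 0.
x = [−1.58e-05 + √(1.58e-05² + 2.02e-09)]/2 = 1.59 × 10^-5 M
pH = −log(1.59 × 10^-5) = 4.80

pH = 4.80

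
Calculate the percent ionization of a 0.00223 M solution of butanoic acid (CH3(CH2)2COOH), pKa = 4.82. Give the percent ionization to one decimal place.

CH3(CH2)2COOH ⇌ CH3(CH2)2COO- + H+; let x = [H+] at equilibrium.
Ka = 10^(−4.82) = 1.51 × 10^-5
Solve x² + 1.51e-05x − 3.37e-08 = 0 → x = 1.76 × 10^-4 M
% ionization = x/C₀ × 100% = 1.76 × 10^-4/0.00223 × 100% = 7.9%

7.9%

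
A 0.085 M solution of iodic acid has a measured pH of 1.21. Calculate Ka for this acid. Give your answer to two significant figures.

Ka = 1.6 × 10^-1

[H+] = 10^(-1.21) = 6.17 × 10^-2 M
At equilibrium [HA] = 0.085 − 6.17 × 10^-2 = 2.33 × 10^-2 M
Ka = [H+][A-]/[HA] = (6.17 × 10^-2)² / 2.33 × 10^-2 = 1.6 × 10^-1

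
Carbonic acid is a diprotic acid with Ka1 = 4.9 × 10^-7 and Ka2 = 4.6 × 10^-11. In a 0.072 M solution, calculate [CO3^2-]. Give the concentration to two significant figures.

First ionization gives [H+] ≈ [HCO3-] = 1.88 × 10^-4 M.
Second step: Ka2 = [H+][CO3^2-]/[HCO3-] ≈ [CO3^2-] (since [H+] ≈ [HCO3-]).
So [CO3^2-] ≈ Ka2.

4.6 × 10^-11 M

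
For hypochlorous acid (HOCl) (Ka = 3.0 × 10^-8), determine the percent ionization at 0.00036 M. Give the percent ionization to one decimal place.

HOCl ⇌ OCl- + H+; let x = [H+] at equilibrium.
x ≈ √(Ka·C₀) = √(3.0 × 10^-8 × 0.00036) = 3.29 × 10^-6 M
% ionization = x/C₀ × 100% = 3.29 × 10^-6/0.00036 × 100% = 0.9%

0.9%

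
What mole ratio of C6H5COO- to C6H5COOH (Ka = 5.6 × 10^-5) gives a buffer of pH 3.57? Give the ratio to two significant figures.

pKa = -log(5.6 × 10^-5) = 4.252
pH = pKa + log(r) ⇒ log(r) = 3.57 − 4.252 = -0.682
r = [C6H5COO-]/[C6H5COOH] = 10^(-0.682) = 0.208

ratio = 0.21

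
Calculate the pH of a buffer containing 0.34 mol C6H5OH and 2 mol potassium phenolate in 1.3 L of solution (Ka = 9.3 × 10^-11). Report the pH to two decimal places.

pH = 10.80

pKa = −log(9.3 × 10^-11) = 10.032
Using pH = pKa + log([base]/[acid]) with [base]/[acid] = 2/0.34:
pH = 10.032 + (+0.770) = 10.80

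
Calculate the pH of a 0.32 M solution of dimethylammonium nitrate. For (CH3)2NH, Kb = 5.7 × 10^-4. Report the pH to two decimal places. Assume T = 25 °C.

pH = 5.63

(CH3)2NH2+ is the conjugate acid of the weak base (CH3)2NH.
Ka = Kw/Kb = 1.0×10^-14 / 5.7 × 10^-4 = 1.75 × 10^-11
Let x = [H+] at equilibrium. Ka = x²/(0.32 − x).
Neglecting x in the denominator: x = √(1.75 × 10^-11 × 0.32) = 2.37 × 10^-6 M
pH = −log(2.37 × 10^-6) = 5.63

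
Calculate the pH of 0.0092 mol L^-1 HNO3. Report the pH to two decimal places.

pH = 2.04

HNO3 is a strong acid and dissociates completely, so [H+] = 0.0092 M.
pH = -log(0.0092) = 2.04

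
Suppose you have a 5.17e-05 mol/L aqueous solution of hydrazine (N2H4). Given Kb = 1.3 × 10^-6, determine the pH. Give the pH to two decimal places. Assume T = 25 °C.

pH = 8.88

N2H4 + H2O ⇌ N2H5+ + OH-
From the ICE table, Kb = [OH-]²/(5.17e-05 − [OH-]) = 1.3 × 10^-6.
The 5% rule fails; solving [OH-]² + Kb·[OH-] − Kb·C₀ = 0 exactly:
[OH-] = (−Kb + √(Kb² + 4·Kb·C₀))/2 = 7.57 × 10^-6 M
pOH = −log(7.57 × 10^-6) = 5.12; pH = 14.00 − 5.12 = 8.88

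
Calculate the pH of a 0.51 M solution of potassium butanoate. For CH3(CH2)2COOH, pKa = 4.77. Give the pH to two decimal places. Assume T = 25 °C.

pH = 9.24

CH3(CH2)2COO- is the conjugate base of the weak acid CH3(CH2)2COOH.
Ka = 10^(−4.77) = 1.70 × 10^-5
Kb = Kw/Ka = 1.0×10^-14 / 1.70 × 10^-5 = 5.88 × 10^-10
Kb = [OH-]²/(0.51 − [OH-]) = 5.88 × 10^-10
Since Kb ≪ C₀, [OH-] ≈ √(Kb·C₀) = 1.73 × 10^-5 M.
([OH-]/C₀ = 0.0034% < 5%, so the approximation holds.)
pOH = 4.76, so pH = 14.00 − pOH = 9.24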